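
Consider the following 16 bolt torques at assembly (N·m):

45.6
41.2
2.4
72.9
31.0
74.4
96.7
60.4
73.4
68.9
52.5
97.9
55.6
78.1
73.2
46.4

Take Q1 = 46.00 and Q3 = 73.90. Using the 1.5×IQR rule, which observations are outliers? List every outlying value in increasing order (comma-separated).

IQR = Q3 − Q1 = 73.90 − 46.00 = 27.90.
Lower fence = Q1 − 1.5·IQR = 46.00 − 41.85 = 4.15.
Upper fence = Q3 + 1.5·IQR = 73.90 + 41.85 = 115.75.
2.4 < 4.15 → outlier.
All remaining values lie within [4.15, 115.75].

2.4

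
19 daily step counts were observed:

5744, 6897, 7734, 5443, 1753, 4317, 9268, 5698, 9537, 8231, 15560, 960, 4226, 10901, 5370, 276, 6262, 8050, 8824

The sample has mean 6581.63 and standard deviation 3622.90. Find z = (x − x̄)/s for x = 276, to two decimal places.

z = (276 − 6581.63) / 3622.90 = -1.74.

-1.74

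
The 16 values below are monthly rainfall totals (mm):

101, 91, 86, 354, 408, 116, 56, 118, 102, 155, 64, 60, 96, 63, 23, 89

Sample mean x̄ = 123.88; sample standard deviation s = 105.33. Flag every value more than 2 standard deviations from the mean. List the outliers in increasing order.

Cutoffs at x̄ ± 2s: 123.88 ± 2·105.33 = [-86.78, 334.54].
354: z = 2.18, |z| > 2 → outlier.
408: z = 2.70, |z| > 2 → outlier.
Every other value lies within [-86.78, 334.54].

354, 408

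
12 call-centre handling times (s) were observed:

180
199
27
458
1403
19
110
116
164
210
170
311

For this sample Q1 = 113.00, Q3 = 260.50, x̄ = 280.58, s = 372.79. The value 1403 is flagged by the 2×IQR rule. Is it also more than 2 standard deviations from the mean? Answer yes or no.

yes

z = (1403 − 280.58) / 372.79 = 3.01.
|z| = 3.01 > 2.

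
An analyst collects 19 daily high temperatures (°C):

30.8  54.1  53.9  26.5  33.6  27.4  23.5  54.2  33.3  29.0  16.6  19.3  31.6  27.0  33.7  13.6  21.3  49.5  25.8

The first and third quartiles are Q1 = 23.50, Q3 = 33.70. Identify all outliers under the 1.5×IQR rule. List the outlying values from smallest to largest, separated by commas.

49.5, 53.9, 54.1, 54.2

IQR = Q3 − Q1 = 33.70 − 23.50 = 10.20.
Lower fence = Q1 − 1.5·IQR = 23.50 − 15.30 = 8.20.
Upper fence = Q3 + 1.5·IQR = 33.70 + 15.30 = 49.00.
49.5 > 49.00 → outlier.
53.9 > 49.00 → outlier.
54.1 > 49.00 → outlier.
54.2 > 49.00 → outlier.
All remaining values lie within [8.20, 49.00].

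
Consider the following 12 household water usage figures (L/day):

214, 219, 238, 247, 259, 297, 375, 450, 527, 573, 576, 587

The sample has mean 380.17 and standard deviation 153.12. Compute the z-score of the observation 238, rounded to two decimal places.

-0.93

z = (238 − 380.17) / 153.12 = -0.93.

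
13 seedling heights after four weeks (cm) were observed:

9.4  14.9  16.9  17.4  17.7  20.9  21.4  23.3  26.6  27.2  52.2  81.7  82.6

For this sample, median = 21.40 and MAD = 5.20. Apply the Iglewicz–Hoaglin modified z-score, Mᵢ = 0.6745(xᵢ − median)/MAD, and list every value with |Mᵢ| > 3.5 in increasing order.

52.2, 81.7, 82.6

|Mᵢ| > 3.5 ⇔ |xᵢ − 21.40| > 3.5·5.20/0.6745 = 26.98.
So outliers lie outside [-5.58, 48.38].
52.2: M = 4.00 → outlier.
81.7: M = 7.82 → outlier.
82.6: M = 7.94 → outlier.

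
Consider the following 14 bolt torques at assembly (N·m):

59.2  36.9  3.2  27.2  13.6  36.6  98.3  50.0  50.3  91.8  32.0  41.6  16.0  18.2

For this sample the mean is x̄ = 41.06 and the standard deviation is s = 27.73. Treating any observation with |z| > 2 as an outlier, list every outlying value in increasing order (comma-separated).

Cutoffs at x̄ ± 2s: 41.06 ± 2·27.73 = [-14.40, 96.52].
98.3: z = 2.06, |z| > 2 → outlier.
Every other value lies within [-14.40, 96.52].

98.3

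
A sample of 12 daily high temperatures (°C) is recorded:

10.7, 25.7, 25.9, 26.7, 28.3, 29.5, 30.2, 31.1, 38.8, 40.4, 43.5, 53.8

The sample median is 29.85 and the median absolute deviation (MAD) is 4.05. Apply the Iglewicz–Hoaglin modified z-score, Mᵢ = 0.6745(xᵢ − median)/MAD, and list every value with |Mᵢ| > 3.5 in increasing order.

53.8

|Mᵢ| > 3.5 ⇔ |xᵢ − 29.85| > 3.5·4.05/0.6745 = 21.02.
So outliers lie outside [8.83, 50.87].
53.8: M = 3.99 → outlier.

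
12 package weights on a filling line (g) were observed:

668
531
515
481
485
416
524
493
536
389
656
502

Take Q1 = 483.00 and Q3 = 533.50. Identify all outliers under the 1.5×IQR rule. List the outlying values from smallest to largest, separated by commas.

389, 656, 668

IQR = Q3 − Q1 = 533.50 − 483.00 = 50.50.
Lower fence = Q1 − 1.5·IQR = 483.00 − 75.75 = 407.25.
Upper fence = Q3 + 1.5·IQR = 533.50 + 75.75 = 609.25.
389 < 407.25 → outlier.
656 > 609.25 → outlier.
668 > 609.25 → outlier.
All remaining values lie within [407.25, 609.25].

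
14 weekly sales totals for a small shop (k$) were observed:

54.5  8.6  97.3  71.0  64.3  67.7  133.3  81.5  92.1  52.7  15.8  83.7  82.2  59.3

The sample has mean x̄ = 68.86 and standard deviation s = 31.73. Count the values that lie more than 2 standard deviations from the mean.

1

Cutoffs: x̄ ± 2s = [5.40, 132.32].
Outside the cutoffs: 133.3.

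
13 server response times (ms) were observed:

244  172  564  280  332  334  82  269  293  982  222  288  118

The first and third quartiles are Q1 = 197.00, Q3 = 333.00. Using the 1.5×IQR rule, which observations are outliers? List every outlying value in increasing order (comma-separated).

IQR = Q3 − Q1 = 333.00 − 197.00 = 136.00.
Lower fence = Q1 − 1.5·IQR = 197.00 − 204.00 = -7.00.
Upper fence = Q3 + 1.5·IQR = 333.00 + 204.00 = 537.00.
564 > 537.00 → outlier.
982 > 537.00 → outlier.
All remaining values lie within [-7.00, 537.00].

564, 982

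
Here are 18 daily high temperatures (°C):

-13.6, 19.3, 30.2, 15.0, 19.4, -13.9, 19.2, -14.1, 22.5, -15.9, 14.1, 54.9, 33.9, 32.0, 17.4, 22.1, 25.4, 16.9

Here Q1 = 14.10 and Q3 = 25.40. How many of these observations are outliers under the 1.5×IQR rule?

5

IQR = 11.30; fences at 14.10 − 16.95 = -2.85 and 25.40 + 16.95 = 42.35.
Outside the cutoffs: -15.9, -14.1, -13.9, -13.6, 54.9.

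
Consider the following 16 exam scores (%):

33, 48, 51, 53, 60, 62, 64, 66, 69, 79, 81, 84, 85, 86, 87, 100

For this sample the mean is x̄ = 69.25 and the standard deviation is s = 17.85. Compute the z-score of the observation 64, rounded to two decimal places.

-0.29

z = (64 − 69.25) / 17.85 = -0.29.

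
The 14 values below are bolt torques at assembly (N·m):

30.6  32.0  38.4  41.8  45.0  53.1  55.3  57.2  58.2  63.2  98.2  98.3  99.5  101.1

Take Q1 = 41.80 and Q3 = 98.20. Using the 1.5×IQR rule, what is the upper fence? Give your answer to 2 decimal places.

IQR = Q3 − Q1 = 98.20 − 41.80 = 56.40.
Lower fence = Q1 − 1.5·IQR = 41.80 − 84.60 = -42.80.
Upper fence = Q3 + 1.5·IQR = 98.20 + 84.60 = 182.80.

182.80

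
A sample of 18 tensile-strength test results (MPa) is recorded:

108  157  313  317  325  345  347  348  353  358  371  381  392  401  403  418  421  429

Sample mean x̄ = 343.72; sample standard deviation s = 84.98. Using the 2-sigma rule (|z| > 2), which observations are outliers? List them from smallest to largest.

108, 157

Cutoffs at x̄ ± 2s: 343.72 ± 2·84.98 = [173.76, 513.68].
108: z = -2.77, |z| > 2 → outlier.
157: z = -2.20, |z| > 2 → outlier.
Every other value lies within [173.76, 513.68].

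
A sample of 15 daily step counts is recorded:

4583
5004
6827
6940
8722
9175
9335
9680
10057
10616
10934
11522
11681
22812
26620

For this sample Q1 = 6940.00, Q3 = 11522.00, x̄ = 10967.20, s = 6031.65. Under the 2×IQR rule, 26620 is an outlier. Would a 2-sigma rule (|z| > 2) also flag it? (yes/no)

z = (26620 − 10967.20) / 6031.65 = 2.60.
|z| = 2.60 > 2.

yes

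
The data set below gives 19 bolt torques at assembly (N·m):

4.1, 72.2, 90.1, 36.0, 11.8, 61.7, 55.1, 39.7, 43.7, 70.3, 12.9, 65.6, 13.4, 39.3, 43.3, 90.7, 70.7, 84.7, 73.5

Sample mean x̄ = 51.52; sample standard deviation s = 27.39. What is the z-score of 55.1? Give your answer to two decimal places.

z = (55.1 − 51.52) / 27.39 = 0.13.

0.13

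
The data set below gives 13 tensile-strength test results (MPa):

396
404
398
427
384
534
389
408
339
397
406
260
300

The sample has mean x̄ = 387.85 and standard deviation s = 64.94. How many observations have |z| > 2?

1

Cutoffs: x̄ ± 2s = [257.97, 517.73].
Outside the cutoffs: 534.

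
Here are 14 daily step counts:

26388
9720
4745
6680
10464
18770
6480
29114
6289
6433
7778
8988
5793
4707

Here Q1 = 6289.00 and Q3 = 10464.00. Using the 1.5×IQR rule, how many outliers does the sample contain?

IQR = 4175.00; fences at 6289.00 − 6262.50 = 26.50 and 10464.00 + 6262.50 = 16726.50.
Outside the cutoffs: 18770, 26388, 29114.

3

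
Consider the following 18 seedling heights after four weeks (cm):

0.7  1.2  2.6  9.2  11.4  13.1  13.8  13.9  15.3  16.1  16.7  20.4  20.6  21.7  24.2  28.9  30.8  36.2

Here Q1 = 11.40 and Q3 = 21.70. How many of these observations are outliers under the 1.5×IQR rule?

IQR = 10.30; fences at 11.40 − 15.45 = -4.05 and 21.70 + 15.45 = 37.15.
Every value lies within the cutoffs.

0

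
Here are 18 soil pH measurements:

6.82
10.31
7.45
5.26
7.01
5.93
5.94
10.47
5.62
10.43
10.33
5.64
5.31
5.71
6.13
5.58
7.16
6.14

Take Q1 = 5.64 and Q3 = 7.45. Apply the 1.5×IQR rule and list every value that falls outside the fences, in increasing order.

IQR = Q3 − Q1 = 7.45 − 5.64 = 1.81.
Lower fence = Q1 − 1.5·IQR = 5.64 − 2.715 = 2.925.
Upper fence = Q3 + 1.5·IQR = 7.45 + 2.715 = 10.165.
10.31 > 10.165 → outlier.
10.33 > 10.165 → outlier.
10.43 > 10.165 → outlier.
10.47 > 10.165 → outlier.
All remaining values lie within [2.925, 10.165].

10.31, 10.33, 10.43, 10.47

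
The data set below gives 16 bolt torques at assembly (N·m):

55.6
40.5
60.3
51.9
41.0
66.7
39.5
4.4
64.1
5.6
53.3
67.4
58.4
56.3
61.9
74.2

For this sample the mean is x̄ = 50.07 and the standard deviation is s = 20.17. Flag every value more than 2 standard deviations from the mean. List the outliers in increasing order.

Cutoffs at x̄ ± 2s: 50.07 ± 2·20.17 = [9.73, 90.41].
4.4: z = -2.26, |z| > 2 → outlier.
5.6: z = -2.20, |z| > 2 → outlier.
Every other value lies within [9.73, 90.41].

4.4, 5.6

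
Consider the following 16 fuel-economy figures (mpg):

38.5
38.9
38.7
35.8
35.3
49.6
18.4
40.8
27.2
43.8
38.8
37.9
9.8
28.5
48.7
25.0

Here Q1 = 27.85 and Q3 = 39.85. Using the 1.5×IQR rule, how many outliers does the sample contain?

IQR = 12.00; fences at 27.85 − 18.00 = 9.85 and 39.85 + 18.00 = 57.85.
Outside the cutoffs: 9.8.

1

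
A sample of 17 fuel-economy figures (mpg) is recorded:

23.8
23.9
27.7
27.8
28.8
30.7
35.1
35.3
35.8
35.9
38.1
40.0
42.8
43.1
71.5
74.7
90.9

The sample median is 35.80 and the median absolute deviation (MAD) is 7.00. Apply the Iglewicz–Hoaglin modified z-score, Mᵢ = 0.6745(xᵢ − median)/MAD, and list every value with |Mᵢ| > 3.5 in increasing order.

74.7, 90.9

|Mᵢ| > 3.5 ⇔ |xᵢ − 35.80| > 3.5·7.00/0.6745 = 36.32.
So outliers lie outside [-0.52, 72.12].
74.7: M = 3.75 → outlier.
90.9: M = 5.31 → outlier.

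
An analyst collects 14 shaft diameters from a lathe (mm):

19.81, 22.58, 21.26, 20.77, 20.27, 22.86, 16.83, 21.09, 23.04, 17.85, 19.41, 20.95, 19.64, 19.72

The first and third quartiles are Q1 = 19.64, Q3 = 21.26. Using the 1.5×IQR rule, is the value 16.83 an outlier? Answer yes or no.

IQR = Q3 − Q1 = 21.26 − 19.64 = 1.62.
Lower fence = Q1 − 1.5·IQR = 19.64 − 2.43 = 17.21.
Upper fence = Q3 + 1.5·IQR = 21.26 + 2.43 = 23.69.
16.83 lies below the lower fence.

yes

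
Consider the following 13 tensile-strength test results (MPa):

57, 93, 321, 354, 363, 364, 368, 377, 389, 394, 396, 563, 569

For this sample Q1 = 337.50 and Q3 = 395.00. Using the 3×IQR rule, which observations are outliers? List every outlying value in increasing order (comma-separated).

IQR = Q3 − Q1 = 395.00 − 337.50 = 57.50.
Lower fence = Q1 − 3·IQR = 337.50 − 172.50 = 165.00.
Upper fence = Q3 + 3·IQR = 395.00 + 172.50 = 567.50.
57 < 165.00 → outlier.
93 < 165.00 → outlier.
569 > 567.50 → outlier.
All remaining values lie within [165.00, 567.50].

57, 93, 569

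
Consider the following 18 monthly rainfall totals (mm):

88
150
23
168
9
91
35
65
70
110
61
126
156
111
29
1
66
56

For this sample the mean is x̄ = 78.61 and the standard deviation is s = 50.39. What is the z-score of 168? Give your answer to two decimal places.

1.77

z = (168 − 78.61) / 50.39 = 1.77.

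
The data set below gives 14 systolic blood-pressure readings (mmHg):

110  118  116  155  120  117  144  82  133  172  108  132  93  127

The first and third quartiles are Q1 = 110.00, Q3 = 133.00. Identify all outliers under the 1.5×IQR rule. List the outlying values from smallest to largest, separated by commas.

IQR = Q3 − Q1 = 133.00 − 110.00 = 23.00.
Lower fence = Q1 − 1.5·IQR = 110.00 − 34.50 = 75.50.
Upper fence = Q3 + 1.5·IQR = 133.00 + 34.50 = 167.50.
172 > 167.50 → outlier.
All remaining values lie within [75.50, 167.50].

172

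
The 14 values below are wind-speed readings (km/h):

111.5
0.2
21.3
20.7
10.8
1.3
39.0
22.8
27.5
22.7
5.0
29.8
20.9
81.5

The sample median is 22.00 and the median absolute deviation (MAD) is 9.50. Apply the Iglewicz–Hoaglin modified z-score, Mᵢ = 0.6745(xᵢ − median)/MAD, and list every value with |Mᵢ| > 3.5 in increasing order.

81.5, 111.5

|Mᵢ| > 3.5 ⇔ |xᵢ − 22.00| > 3.5·9.50/0.6745 = 49.30.
So outliers lie outside [-27.30, 71.30].
81.5: M = 4.22 → outlier.
111.5: M = 6.35 → outlier.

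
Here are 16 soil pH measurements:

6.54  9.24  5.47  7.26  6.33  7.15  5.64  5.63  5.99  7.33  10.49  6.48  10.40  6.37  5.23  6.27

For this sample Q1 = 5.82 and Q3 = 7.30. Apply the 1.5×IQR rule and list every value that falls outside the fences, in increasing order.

10.40, 10.49

IQR = Q3 − Q1 = 7.30 − 5.82 = 1.48.
Lower fence = Q1 − 1.5·IQR = 5.82 − 2.22 = 3.60.
Upper fence = Q3 + 1.5·IQR = 7.30 + 2.22 = 9.52.
10.40 > 9.52 → outlier.
10.49 > 9.52 → outlier.
All remaining values lie within [3.60, 9.52].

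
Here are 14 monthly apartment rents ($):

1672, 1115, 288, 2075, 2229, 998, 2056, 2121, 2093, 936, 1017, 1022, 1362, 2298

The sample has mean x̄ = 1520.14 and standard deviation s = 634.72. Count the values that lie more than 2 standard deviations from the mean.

Cutoffs: x̄ ± 2s = [250.70, 2789.58].
Every value lies within the cutoffs.

0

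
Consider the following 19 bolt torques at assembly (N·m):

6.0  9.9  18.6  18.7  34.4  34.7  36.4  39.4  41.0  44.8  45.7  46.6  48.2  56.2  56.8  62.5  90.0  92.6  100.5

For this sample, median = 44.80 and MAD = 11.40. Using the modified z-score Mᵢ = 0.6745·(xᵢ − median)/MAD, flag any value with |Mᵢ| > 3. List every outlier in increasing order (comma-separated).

|Mᵢ| > 3 ⇔ |xᵢ − 44.80| > 3·11.40/0.6745 = 50.70.
So outliers lie outside [-5.90, 95.50].
100.5: M = 3.30 → outlier.

100.5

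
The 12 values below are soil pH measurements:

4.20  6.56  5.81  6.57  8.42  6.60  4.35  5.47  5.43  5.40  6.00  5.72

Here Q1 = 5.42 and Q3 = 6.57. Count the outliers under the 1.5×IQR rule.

IQR = 1.15; fences at 5.42 − 1.725 = 3.695 and 6.57 + 1.725 = 8.295.
Outside the cutoffs: 8.42.

1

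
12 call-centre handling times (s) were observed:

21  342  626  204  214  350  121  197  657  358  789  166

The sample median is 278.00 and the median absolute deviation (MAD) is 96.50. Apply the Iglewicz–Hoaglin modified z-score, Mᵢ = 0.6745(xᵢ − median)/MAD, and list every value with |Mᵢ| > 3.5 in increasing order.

|Mᵢ| > 3.5 ⇔ |xᵢ − 278.00| > 3.5·96.50/0.6745 = 500.74.
So outliers lie outside [-222.74, 778.74].
789: M = 3.57 → outlier.

789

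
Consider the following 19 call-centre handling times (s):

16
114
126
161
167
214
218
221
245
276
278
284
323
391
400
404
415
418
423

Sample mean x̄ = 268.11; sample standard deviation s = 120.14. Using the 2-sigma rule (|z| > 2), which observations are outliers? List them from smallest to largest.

16

Cutoffs at x̄ ± 2s: 268.11 ± 2·120.14 = [27.83, 508.39].
16: z = -2.10, |z| > 2 → outlier.
Every other value lies within [27.83, 508.39].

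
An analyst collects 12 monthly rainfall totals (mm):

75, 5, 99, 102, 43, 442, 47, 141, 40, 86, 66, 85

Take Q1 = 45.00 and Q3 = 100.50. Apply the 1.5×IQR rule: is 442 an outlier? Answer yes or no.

yes

IQR = Q3 − Q1 = 100.50 − 45.00 = 55.50.
Lower fence = Q1 − 1.5·IQR = 45.00 − 83.25 = -38.25.
Upper fence = Q3 + 1.5·IQR = 100.50 + 83.25 = 183.75.
442 lies above the upper fence.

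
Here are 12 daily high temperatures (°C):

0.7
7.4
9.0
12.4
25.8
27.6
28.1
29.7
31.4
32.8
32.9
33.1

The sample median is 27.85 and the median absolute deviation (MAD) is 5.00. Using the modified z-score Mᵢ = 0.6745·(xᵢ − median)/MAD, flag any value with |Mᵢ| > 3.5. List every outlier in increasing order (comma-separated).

0.7

|Mᵢ| > 3.5 ⇔ |xᵢ − 27.85| > 3.5·5.00/0.6745 = 25.95.
So outliers lie outside [1.90, 53.80].
0.7: M = -3.66 → outlier.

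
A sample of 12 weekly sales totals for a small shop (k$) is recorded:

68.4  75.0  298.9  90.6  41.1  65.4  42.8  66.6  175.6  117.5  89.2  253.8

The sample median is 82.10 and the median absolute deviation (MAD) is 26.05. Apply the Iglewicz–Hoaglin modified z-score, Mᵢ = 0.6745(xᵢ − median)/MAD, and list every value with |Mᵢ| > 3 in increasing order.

|Mᵢ| > 3 ⇔ |xᵢ − 82.10| > 3·26.05/0.6745 = 115.86.
So outliers lie outside [-33.76, 197.96].
253.8: M = 4.45 → outlier.
298.9: M = 5.61 → outlier.

253.8, 298.9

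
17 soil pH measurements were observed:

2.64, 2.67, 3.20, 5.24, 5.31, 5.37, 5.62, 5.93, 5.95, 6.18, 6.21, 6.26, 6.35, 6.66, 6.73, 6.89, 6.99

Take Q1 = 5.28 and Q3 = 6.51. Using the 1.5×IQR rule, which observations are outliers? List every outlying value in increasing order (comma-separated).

IQR = Q3 − Q1 = 6.51 − 5.28 = 1.23.
Lower fence = Q1 − 1.5·IQR = 5.28 − 1.845 = 3.435.
Upper fence = Q3 + 1.5·IQR = 6.51 + 1.845 = 8.355.
2.64 < 3.435 → outlier.
2.67 < 3.435 → outlier.
3.20 < 3.435 → outlier.
All remaining values lie within [3.435, 8.355].

2.64, 2.67, 3.20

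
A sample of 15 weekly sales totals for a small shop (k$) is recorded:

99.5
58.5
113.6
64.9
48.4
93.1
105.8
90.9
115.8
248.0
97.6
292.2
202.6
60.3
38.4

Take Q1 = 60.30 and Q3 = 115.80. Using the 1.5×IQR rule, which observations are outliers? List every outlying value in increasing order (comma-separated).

202.6, 248.0, 292.2

IQR = Q3 − Q1 = 115.80 − 60.30 = 55.50.
Lower fence = Q1 − 1.5·IQR = 60.30 − 83.25 = -22.95.
Upper fence = Q3 + 1.5·IQR = 115.80 + 83.25 = 199.05.
202.6 > 199.05 → outlier.
248.0 > 199.05 → outlier.
292.2 > 199.05 → outlier.
All remaining values lie within [-22.95, 199.05].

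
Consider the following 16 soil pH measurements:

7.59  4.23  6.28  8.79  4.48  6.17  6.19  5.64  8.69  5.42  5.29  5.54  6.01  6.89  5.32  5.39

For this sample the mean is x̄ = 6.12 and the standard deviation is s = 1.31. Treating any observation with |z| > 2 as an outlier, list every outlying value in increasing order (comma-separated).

Cutoffs at x̄ ± 2s: 6.12 ± 2·1.31 = [3.50, 8.74].
8.79: z = 2.04, |z| > 2 → outlier.
Every other value lies within [3.50, 8.74].

8.79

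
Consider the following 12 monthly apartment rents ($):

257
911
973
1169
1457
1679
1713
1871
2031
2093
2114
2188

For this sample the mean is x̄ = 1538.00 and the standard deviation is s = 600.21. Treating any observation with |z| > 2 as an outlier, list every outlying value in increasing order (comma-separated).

257

Cutoffs at x̄ ± 2s: 1538.00 ± 2·600.21 = [337.58, 2738.42].
257: z = -2.13, |z| > 2 → outlier.
Every other value lies within [337.58, 2738.42].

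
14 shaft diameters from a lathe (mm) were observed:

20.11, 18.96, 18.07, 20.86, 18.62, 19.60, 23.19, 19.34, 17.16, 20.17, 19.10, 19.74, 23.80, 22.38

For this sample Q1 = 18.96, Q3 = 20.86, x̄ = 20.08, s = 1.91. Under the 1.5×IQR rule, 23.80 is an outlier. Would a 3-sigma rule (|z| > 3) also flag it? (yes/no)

no

z = (23.80 − 20.08) / 1.91 = 1.95.
|z| = 1.95 ≤ 3.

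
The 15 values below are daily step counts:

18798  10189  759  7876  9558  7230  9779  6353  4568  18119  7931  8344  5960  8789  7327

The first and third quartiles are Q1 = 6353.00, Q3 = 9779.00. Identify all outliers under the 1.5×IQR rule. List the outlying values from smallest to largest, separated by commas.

IQR = Q3 − Q1 = 9779.00 − 6353.00 = 3426.00.
Lower fence = Q1 − 1.5·IQR = 6353.00 − 5139.00 = 1214.00.
Upper fence = Q3 + 1.5·IQR = 9779.00 + 5139.00 = 14918.00.
759 < 1214.00 → outlier.
18119 > 14918.00 → outlier.
18798 > 14918.00 → outlier.
All remaining values lie within [1214.00, 14918.00].

759, 18119, 18798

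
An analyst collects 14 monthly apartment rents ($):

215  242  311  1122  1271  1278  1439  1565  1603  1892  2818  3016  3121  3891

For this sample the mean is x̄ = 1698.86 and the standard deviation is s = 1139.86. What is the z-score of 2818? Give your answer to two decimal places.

0.98

z = (2818 − 1698.86) / 1139.86 = 0.98.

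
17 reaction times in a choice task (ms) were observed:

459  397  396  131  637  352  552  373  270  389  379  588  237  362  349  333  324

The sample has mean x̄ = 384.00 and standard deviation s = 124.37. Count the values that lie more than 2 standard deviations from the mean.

2

Cutoffs: x̄ ± 2s = [135.26, 632.74].
Outside the cutoffs: 131, 637.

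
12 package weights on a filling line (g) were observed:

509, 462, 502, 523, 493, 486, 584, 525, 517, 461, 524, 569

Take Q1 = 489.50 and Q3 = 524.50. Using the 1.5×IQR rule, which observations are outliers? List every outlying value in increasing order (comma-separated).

IQR = Q3 − Q1 = 524.50 − 489.50 = 35.00.
Lower fence = Q1 − 1.5·IQR = 489.50 − 52.50 = 437.00.
Upper fence = Q3 + 1.5·IQR = 524.50 + 52.50 = 577.00.
584 > 577.00 → outlier.
All remaining values lie within [437.00, 577.00].

584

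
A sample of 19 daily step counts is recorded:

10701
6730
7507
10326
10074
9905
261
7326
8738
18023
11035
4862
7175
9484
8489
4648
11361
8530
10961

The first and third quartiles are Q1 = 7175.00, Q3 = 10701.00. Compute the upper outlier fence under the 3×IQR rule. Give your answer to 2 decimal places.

21279.00

IQR = Q3 − Q1 = 10701.00 − 7175.00 = 3526.00.
Lower fence = Q1 − 3·IQR = 7175.00 − 10578.00 = -3403.00.
Upper fence = Q3 + 3·IQR = 10701.00 + 10578.00 = 21279.00.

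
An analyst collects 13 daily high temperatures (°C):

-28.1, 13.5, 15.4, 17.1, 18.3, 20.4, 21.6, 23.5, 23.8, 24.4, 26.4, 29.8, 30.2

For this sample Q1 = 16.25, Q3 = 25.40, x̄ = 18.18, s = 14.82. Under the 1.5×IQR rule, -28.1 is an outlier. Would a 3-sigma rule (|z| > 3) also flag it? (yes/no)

z = (-28.1 − 18.18) / 14.82 = -3.12.
|z| = 3.12 > 3.

yes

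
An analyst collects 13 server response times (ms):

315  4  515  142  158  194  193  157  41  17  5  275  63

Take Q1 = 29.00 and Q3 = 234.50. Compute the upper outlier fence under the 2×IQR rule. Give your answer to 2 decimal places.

IQR = Q3 − Q1 = 234.50 − 29.00 = 205.50.
Lower fence = Q1 − 2·IQR = 29.00 − 411.00 = -382.00.
Upper fence = Q3 + 2·IQR = 234.50 + 411.00 = 645.50.

645.50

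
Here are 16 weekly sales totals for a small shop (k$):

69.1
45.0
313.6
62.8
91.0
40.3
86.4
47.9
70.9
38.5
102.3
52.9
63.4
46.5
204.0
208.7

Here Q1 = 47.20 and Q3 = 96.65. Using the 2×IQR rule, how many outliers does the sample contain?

3

IQR = 49.45; fences at 47.20 − 98.90 = -51.70 and 96.65 + 98.90 = 195.55.
Outside the cutoffs: 204.0, 208.7, 313.6.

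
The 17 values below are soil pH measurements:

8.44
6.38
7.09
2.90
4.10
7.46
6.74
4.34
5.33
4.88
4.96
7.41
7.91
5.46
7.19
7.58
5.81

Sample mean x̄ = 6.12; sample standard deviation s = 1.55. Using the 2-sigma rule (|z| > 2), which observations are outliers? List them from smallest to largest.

2.90

Cutoffs at x̄ ± 2s: 6.12 ± 2·1.55 = [3.02, 9.22].
2.90: z = -2.08, |z| > 2 → outlier.
Every other value lies within [3.02, 9.22].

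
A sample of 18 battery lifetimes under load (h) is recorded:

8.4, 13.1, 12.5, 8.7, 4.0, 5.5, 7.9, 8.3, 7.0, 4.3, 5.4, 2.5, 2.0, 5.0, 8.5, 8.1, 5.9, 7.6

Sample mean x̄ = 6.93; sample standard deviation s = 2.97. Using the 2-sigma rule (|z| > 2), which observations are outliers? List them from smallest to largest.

13.1

Cutoffs at x̄ ± 2s: 6.93 ± 2·2.97 = [0.99, 12.87].
13.1: z = 2.08, |z| > 2 → outlier.
Every other value lies within [0.99, 12.87].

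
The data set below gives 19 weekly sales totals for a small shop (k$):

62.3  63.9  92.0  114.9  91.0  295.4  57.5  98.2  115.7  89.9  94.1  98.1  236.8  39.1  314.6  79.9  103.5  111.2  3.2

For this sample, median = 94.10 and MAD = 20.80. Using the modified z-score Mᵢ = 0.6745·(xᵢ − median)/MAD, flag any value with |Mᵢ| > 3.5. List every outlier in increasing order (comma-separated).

236.8, 295.4, 314.6

|Mᵢ| > 3.5 ⇔ |xᵢ − 94.10| > 3.5·20.80/0.6745 = 107.93.
So outliers lie outside [-13.83, 202.03].
236.8: M = 4.63 → outlier.
295.4: M = 6.53 → outlier.
314.6: M = 7.15 → outlier.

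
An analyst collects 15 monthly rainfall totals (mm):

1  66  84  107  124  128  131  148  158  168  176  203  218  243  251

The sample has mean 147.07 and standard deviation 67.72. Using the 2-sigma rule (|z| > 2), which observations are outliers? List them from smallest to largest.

1

Cutoffs at x̄ ± 2s: 147.07 ± 2·67.72 = [11.63, 282.51].
1: z = -2.16, |z| > 2 → outlier.
Every other value lies within [11.63, 282.51].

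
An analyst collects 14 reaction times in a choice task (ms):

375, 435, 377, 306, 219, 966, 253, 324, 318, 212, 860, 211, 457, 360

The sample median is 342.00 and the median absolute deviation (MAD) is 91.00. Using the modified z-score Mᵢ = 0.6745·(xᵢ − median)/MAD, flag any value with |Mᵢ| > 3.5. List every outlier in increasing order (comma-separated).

|Mᵢ| > 3.5 ⇔ |xᵢ − 342.00| > 3.5·91.00/0.6745 = 472.20.
So outliers lie outside [-130.20, 814.20].
860: M = 3.84 → outlier.
966: M = 4.63 → outlier.

860, 966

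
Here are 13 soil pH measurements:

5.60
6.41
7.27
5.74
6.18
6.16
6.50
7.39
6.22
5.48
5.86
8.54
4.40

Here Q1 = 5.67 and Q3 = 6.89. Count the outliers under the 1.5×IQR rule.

IQR = 1.22; fences at 5.67 − 1.83 = 3.84 and 6.89 + 1.83 = 8.72.
Every value lies within the cutoffs.

0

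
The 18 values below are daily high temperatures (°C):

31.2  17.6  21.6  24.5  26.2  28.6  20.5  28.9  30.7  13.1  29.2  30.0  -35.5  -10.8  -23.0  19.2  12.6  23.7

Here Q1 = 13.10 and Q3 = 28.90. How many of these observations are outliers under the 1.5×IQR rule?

3

IQR = 15.80; fences at 13.10 − 23.70 = -10.60 and 28.90 + 23.70 = 52.60.
Outside the cutoffs: -35.5, -23.0, -10.8.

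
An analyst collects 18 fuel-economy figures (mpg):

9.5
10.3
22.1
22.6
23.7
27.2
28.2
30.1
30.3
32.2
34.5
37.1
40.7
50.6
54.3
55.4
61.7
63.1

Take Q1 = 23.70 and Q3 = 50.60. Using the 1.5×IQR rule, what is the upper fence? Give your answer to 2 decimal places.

IQR = Q3 − Q1 = 50.60 − 23.70 = 26.90.
Lower fence = Q1 − 1.5·IQR = 23.70 − 40.35 = -16.65.
Upper fence = Q3 + 1.5·IQR = 50.60 + 40.35 = 90.95.

90.95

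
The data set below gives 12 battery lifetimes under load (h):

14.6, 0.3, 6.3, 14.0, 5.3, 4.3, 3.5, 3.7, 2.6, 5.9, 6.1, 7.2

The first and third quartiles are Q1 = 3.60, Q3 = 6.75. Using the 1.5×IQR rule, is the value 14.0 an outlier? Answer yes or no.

yes

IQR = Q3 − Q1 = 6.75 − 3.60 = 3.15.
Lower fence = Q1 − 1.5·IQR = 3.60 − 4.725 = -1.125.
Upper fence = Q3 + 1.5·IQR = 6.75 + 4.725 = 11.475.
14.0 lies above the upper fence.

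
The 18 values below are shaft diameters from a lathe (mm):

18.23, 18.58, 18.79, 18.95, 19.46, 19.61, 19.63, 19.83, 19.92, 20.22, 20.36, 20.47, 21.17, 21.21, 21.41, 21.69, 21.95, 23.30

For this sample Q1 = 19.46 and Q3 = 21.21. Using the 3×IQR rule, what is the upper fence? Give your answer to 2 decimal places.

26.46

IQR = Q3 − Q1 = 21.21 − 19.46 = 1.75.
Lower fence = Q1 − 3·IQR = 19.46 − 5.25 = 14.21.
Upper fence = Q3 + 3·IQR = 21.21 + 5.25 = 26.46.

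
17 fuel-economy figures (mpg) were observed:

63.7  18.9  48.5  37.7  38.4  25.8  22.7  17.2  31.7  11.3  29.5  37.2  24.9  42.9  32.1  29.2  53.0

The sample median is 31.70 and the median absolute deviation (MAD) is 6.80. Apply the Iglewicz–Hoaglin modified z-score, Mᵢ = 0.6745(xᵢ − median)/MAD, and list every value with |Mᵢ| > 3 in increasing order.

63.7

|Mᵢ| > 3 ⇔ |xᵢ − 31.70| > 3·6.80/0.6745 = 30.24.
So outliers lie outside [1.46, 61.94].
63.7: M = 3.17 → outlier.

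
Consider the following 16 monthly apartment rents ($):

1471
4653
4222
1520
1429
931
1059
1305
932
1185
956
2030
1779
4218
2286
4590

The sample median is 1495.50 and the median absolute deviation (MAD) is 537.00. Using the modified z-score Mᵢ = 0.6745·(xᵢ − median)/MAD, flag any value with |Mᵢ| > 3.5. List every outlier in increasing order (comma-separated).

4590, 4653

|Mᵢ| > 3.5 ⇔ |xᵢ − 1495.50| > 3.5·537.00/0.6745 = 2786.51.
So outliers lie outside [-1291.01, 4282.01].
4590: M = 3.89 → outlier.
4653: M = 3.97 → outlier.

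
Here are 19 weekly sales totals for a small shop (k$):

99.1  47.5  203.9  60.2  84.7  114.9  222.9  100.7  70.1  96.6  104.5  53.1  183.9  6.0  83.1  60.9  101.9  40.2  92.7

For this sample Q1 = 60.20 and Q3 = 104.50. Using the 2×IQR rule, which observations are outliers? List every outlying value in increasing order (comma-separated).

203.9, 222.9

IQR = Q3 − Q1 = 104.50 − 60.20 = 44.30.
Lower fence = Q1 − 2·IQR = 60.20 − 88.60 = -28.40.
Upper fence = Q3 + 2·IQR = 104.50 + 88.60 = 193.10.
203.9 > 193.10 → outlier.
222.9 > 193.10 → outlier.
All remaining values lie within [-28.40, 193.10].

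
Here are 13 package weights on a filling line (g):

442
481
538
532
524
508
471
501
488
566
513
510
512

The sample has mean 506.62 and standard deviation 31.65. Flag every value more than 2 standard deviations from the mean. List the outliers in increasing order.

Cutoffs at x̄ ± 2s: 506.62 ± 2·31.65 = [443.32, 569.92].
442: z = -2.04, |z| > 2 → outlier.
Every other value lies within [443.32, 569.92].

442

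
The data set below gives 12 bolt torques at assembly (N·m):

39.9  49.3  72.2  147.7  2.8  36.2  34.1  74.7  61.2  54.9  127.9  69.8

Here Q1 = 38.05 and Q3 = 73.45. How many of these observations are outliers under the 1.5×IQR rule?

IQR = 35.40; fences at 38.05 − 53.10 = -15.05 and 73.45 + 53.10 = 126.55.
Outside the cutoffs: 127.9, 147.7.

2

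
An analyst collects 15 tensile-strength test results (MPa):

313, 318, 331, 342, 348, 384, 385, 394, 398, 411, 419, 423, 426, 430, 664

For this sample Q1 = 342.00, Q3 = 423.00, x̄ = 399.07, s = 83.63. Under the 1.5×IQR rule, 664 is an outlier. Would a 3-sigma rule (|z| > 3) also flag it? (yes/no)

yes

z = (664 − 399.07) / 83.63 = 3.17.
|z| = 3.17 > 3.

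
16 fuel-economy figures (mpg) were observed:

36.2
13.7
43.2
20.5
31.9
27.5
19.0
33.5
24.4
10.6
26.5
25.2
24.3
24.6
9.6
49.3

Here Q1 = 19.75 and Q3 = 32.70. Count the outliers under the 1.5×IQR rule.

IQR = 12.95; fences at 19.75 − 19.425 = 0.325 and 32.70 + 19.425 = 52.125.
Every value lies within the cutoffs.

0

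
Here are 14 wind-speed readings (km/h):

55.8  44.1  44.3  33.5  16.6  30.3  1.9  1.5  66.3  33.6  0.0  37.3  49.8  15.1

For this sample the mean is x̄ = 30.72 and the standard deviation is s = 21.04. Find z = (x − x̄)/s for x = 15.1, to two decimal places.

-0.74

z = (15.1 − 30.72) / 21.04 = -0.74.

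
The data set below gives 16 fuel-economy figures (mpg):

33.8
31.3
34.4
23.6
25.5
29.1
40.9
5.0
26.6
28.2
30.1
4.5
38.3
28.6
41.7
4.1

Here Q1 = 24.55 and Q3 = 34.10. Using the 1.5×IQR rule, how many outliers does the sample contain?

3

IQR = 9.55; fences at 24.55 − 14.325 = 10.225 and 34.10 + 14.325 = 48.425.
Outside the cutoffs: 4.1, 4.5, 5.0.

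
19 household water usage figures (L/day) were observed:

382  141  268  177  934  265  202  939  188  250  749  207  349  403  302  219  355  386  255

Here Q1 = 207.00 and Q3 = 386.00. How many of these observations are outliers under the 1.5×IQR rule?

IQR = 179.00; fences at 207.00 − 268.50 = -61.50 and 386.00 + 268.50 = 654.50.
Outside the cutoffs: 749, 934, 939.

3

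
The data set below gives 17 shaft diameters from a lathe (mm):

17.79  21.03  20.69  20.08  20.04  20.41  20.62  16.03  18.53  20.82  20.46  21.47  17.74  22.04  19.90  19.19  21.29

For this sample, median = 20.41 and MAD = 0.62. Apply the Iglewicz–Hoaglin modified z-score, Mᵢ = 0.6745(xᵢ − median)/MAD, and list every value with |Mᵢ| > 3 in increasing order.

|Mᵢ| > 3 ⇔ |xᵢ − 20.41| > 3·0.62/0.6745 = 2.76.
So outliers lie outside [17.65, 23.17].
16.03: M = -4.77 → outlier.

16.03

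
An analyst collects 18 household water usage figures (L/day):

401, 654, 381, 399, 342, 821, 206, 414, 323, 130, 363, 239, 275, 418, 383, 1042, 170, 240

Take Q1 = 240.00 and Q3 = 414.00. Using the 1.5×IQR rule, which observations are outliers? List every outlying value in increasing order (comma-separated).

821, 1042

IQR = Q3 − Q1 = 414.00 − 240.00 = 174.00.
Lower fence = Q1 − 1.5·IQR = 240.00 − 261.00 = -21.00.
Upper fence = Q3 + 1.5·IQR = 414.00 + 261.00 = 675.00.
821 > 675.00 → outlier.
1042 > 675.00 → outlier.
All remaining values lie within [-21.00, 675.00].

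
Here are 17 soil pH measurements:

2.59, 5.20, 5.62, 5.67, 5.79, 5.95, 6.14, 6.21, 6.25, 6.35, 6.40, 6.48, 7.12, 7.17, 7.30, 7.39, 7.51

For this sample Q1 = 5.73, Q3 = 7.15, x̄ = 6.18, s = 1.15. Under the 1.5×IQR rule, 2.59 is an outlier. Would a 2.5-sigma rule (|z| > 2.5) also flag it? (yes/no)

yes

z = (2.59 − 6.18) / 1.15 = -3.12.
|z| = 3.12 > 2.5.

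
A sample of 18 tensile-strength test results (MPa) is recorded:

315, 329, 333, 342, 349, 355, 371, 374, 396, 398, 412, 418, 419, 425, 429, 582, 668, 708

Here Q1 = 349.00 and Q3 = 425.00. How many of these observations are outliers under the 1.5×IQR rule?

3

IQR = 76.00; fences at 349.00 − 114.00 = 235.00 and 425.00 + 114.00 = 539.00.
Outside the cutoffs: 582, 668, 708.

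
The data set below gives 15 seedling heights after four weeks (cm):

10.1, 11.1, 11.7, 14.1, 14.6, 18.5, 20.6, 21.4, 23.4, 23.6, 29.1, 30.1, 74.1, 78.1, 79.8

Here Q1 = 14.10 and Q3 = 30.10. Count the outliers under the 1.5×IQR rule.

IQR = 16.00; fences at 14.10 − 24.00 = -9.90 and 30.10 + 24.00 = 54.10.
Outside the cutoffs: 74.1, 78.1, 79.8.

3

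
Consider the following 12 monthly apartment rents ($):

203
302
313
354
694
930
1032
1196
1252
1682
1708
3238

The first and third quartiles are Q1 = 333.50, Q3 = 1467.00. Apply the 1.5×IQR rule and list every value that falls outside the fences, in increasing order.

IQR = Q3 − Q1 = 1467.00 − 333.50 = 1133.50.
Lower fence = Q1 − 1.5·IQR = 333.50 − 1700.25 = -1366.75.
Upper fence = Q3 + 1.5·IQR = 1467.00 + 1700.25 = 3167.25.
3238 > 3167.25 → outlier.
All remaining values lie within [-1366.75, 3167.25].

3238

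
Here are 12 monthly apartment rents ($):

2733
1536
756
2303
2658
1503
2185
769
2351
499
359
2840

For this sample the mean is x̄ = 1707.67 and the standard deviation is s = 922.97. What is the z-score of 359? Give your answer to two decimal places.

-1.46

z = (359 − 1707.67) / 922.97 = -1.46.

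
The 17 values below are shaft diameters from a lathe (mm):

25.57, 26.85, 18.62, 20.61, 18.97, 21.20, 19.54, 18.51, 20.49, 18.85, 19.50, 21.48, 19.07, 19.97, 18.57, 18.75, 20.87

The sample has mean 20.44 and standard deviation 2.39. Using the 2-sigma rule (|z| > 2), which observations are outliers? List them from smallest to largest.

Cutoffs at x̄ ± 2s: 20.44 ± 2·2.39 = [15.66, 25.22].
25.57: z = 2.15, |z| > 2 → outlier.
26.85: z = 2.68, |z| > 2 → outlier.
Every other value lies within [15.66, 25.22].

25.57, 26.85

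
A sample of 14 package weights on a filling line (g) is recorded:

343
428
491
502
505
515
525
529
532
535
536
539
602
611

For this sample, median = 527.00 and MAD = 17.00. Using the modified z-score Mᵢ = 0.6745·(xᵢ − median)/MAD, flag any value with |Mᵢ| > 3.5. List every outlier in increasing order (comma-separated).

343, 428

|Mᵢ| > 3.5 ⇔ |xᵢ − 527.00| > 3.5·17.00/0.6745 = 88.21.
So outliers lie outside [438.79, 615.21].
343: M = -7.30 → outlier.
428: M = -3.93 → outlier.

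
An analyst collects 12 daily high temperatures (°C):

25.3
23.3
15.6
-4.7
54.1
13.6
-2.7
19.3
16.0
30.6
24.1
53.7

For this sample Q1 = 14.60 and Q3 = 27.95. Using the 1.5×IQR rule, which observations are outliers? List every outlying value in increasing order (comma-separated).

53.7, 54.1

IQR = Q3 − Q1 = 27.95 − 14.60 = 13.35.
Lower fence = Q1 − 1.5·IQR = 14.60 − 20.025 = -5.425.
Upper fence = Q3 + 1.5·IQR = 27.95 + 20.025 = 47.975.
53.7 > 47.975 → outlier.
54.1 > 47.975 → outlier.
All remaining values lie within [-5.425, 47.975].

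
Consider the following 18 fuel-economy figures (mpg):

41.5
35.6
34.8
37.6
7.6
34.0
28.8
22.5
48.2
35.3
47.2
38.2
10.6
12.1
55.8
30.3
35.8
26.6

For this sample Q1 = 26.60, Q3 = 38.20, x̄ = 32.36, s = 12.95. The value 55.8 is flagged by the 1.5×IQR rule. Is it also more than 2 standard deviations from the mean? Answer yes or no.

no

z = (55.8 − 32.36) / 12.95 = 1.81.
|z| = 1.81 ≤ 2.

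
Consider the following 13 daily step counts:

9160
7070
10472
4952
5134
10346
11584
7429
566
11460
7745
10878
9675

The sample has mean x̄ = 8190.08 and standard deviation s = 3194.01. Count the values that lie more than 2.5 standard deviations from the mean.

Cutoffs: x̄ ± 2.5s = [205.055, 16175.105].
Every value lies within the cutoffs.

0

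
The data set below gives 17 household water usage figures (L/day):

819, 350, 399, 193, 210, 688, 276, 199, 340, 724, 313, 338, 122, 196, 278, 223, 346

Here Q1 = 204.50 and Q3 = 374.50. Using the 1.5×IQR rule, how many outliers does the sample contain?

3

IQR = 170.00; fences at 204.50 − 255.00 = -50.50 and 374.50 + 255.00 = 629.50.
Outside the cutoffs: 688, 724, 819.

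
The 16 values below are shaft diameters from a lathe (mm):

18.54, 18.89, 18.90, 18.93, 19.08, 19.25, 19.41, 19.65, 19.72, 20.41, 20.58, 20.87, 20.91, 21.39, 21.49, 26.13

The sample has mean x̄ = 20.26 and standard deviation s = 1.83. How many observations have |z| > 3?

1

Cutoffs: x̄ ± 3s = [14.77, 25.75].
Outside the cutoffs: 26.13.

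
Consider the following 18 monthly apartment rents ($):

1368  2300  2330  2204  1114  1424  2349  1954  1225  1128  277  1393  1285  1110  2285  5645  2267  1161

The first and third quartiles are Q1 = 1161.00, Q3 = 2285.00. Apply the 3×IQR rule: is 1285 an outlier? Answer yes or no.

no

IQR = Q3 − Q1 = 2285.00 − 1161.00 = 1124.00.
Lower fence = Q1 − 3·IQR = 1161.00 − 3372.00 = -2211.00.
Upper fence = Q3 + 3·IQR = 2285.00 + 3372.00 = 5657.00.
1285 lies within [-2211.00, 5657.00].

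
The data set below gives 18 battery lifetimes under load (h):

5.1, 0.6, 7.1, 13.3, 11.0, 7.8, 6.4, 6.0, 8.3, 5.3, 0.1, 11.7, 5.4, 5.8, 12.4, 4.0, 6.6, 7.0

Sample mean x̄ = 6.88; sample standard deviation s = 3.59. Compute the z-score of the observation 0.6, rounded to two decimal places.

z = (0.6 − 6.88) / 3.59 = -1.75.

-1.75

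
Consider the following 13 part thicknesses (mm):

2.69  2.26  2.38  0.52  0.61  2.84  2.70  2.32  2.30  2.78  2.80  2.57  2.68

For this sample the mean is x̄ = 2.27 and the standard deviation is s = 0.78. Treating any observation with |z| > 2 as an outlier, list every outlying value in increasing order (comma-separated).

Cutoffs at x̄ ± 2s: 2.27 ± 2·0.78 = [0.71, 3.83].
0.52: z = -2.24, |z| > 2 → outlier.
0.61: z = -2.13, |z| > 2 → outlier.
Every other value lies within [0.71, 3.83].

0.52, 0.61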